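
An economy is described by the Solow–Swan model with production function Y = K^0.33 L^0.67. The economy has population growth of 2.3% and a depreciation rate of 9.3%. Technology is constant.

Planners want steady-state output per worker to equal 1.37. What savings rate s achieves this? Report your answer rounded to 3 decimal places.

s ≈ 0.220

At the steady state, Δk = 0, so s·k^α = (n + δ)·k.
Since y* = [s/(n + δ)]^(α/(1−α)), we have s/(n + δ) = (y*)^((1−α)/α) = 1.37^2.0303 = 1.8949.
Therefore s = 1.8949 × (n + δ) = 1.8949 × 0.116 = 0.2198.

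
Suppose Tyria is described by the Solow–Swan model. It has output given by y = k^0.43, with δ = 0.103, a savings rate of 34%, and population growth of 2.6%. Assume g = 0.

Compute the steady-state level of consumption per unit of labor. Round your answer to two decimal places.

c* = 1.37

In steady state, investment equals break-even investment: s·k^α = (n + δ)·k.
Dividing both sides by k: k^(1−α) = s / (n + δ).
k^0.57 = 0.34 / (0.026 + 0.103) = 0.34 / 0.129 = 2.6357
k* = 2.6357^(1/0.57) ≈ 5.4754
y* = (k*)^α = 5.4754^0.43 ≈ 2.0774
c* = (1 − s)·y* = (1 − 0.34) × 2.0774 ≈ 1.3711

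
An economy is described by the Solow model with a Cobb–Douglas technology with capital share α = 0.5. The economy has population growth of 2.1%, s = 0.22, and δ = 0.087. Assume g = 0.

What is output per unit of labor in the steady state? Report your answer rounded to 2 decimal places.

y* ≈ 2.04

In steady state, investment equals break-even investment: s·k^α = (n + δ)·k.
Rearranging, k^(1−α) = s / (n + δ).
k^0.5 = 0.22 / (0.021 + 0.087) = 0.22 / 0.108 = 2.0370
k* = 2.0370^(1/0.5) ≈ 4.1494
y* = (k*)^α = 4.1494^0.5 ≈ 2.0370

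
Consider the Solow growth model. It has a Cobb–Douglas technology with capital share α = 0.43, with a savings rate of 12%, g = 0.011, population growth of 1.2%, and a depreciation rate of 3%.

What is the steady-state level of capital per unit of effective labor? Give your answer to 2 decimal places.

k* ≈ 4.19

In steady state, investment equals break-even investment: s·k^α = (n + g + δ)·k.
Rearranging, k^(1−α) = s / (n + g + δ).
k^0.57 = 0.12 / (0.012 + 0.011 + 0.030) = 0.12 / 0.053 = 2.2642
k* = 2.2642^(1/0.57) ≈ 4.1943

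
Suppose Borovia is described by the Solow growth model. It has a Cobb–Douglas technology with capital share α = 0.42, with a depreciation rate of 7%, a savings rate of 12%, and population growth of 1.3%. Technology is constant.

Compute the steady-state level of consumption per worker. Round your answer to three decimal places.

c* = 1.149

At the steady state, Δk = 0, so s·k^α = (n + δ)·k.
Dividing both sides by k: k^(1−α) = s / (n + δ).
k^0.58 = 0.12 / (0.013 + 0.070) = 0.12 / 0.083 = 1.4458
k* = 1.4458^(1/0.58) ≈ 1.8882
y* = (k*)^α = 1.8882^0.42 ≈ 1.3060
c* = (1 − s)·y* = (1 − 0.12) × 1.3060 ≈ 1.1493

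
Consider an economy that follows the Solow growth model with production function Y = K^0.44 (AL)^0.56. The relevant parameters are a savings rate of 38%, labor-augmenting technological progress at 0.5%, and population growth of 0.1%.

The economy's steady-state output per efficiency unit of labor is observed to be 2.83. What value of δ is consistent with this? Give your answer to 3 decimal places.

δ ≈ 0.095

In steady state, investment equals break-even investment: s·k^α = (n + g + δ)·k.
Since y* = [s/(n + g + δ)]^(α/(1−α)), we have s/(n + g + δ) = (y*)^((1−α)/α) = 2.83^1.2727 = 3.7583.
Therefore n + g + δ = s / 3.7583 = 0.38 / 3.7583 = 0.1011, so δ = 0.1011 − 0.006 = 0.0951.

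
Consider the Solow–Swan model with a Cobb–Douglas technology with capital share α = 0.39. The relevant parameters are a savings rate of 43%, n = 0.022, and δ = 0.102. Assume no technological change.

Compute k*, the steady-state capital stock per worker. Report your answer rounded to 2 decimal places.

k* ≈ 7.68

In steady state, investment equals break-even investment: s·k^α = (n + δ)·k.
Dividing both sides by k: k^(1−α) = s / (n + δ).
k^0.61 = 0.43 / (0.022 + 0.102) = 0.43 / 0.124 = 3.4677
k* = 3.4677^(1/0.61) ≈ 7.6792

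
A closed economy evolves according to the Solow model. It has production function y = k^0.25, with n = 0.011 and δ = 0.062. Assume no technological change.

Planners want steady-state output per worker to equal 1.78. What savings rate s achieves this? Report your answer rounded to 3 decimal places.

s ≈ 0.412

In steady state, investment equals break-even investment: s·k^α = (n + δ)·k.
Since y* = [s/(n + δ)]^(α/(1−α)), we have s/(n + δ) = (y*)^((1−α)/α) = 1.78^3 = 5.6398.
Therefore s = 5.6398 × (n + δ) = 5.6398 × 0.073 = 0.4117.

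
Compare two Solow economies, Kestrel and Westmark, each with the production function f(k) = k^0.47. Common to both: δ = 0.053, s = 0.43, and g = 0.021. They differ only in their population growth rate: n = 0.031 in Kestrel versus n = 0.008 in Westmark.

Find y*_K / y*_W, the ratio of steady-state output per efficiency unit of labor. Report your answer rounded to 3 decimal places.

ratio ≈ 0.803

Steady-state y* = [s/(n + g + δ)]^(α/(1−α)), so the ratio is [ (s_K/(n + g + δ)_K) / (s_W/(n + g + δ)_W) ]^0.8868.
s_K/(n + g + δ)_K = 0.43/0.105 = 4.0952; s_W/(n + g + δ)_W = 0.43/0.082 = 5.2439.
Ratio = (4.0952/5.2439)^0.8868 = 0.7809^0.8868 ≈ 0.8031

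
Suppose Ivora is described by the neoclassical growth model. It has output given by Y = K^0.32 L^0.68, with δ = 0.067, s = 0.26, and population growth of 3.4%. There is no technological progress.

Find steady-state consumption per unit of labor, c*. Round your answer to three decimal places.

At the steady state, Δk = 0, so s·k^α = (n + δ)·k.
Rearranging, k^(1−α) = s / (n + δ).
k^0.68 = 0.26 / (0.034 + 0.067) = 0.26 / 0.101 = 2.5743
k* = 2.5743^(1/0.68) ≈ 4.0171
y* = (k*)^α = 4.0171^0.32 ≈ 1.5605
c* = (1 − s)·y* = (1 − 0.26) × 1.5605 ≈ 1.1548

c* ≈ 1.155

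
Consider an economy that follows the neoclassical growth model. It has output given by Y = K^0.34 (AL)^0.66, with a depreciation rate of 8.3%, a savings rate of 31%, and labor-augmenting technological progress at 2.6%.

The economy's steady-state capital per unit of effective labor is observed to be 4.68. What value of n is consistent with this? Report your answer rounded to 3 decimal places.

In steady state, investment equals break-even investment: s·k^α = (n + g + δ)·k.
So s / (n + g + δ) = (k*)^(1−α) = 4.68^0.66 = 2.7693.
Therefore n + g + δ = s / 2.7693 = 0.31 / 2.7693 = 0.1119, so n = 0.1119 − 0.109 = 0.0029.

n ≈ 0.003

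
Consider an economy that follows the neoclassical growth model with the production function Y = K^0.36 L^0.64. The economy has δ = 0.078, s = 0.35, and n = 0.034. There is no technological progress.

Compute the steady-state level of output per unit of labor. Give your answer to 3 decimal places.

Steady state requires s·f(k) = (n + δ)·k, i.e. s·k^α = (n + δ)·k.
Dividing both sides by k: k^(1−α) = s / (n + δ).
k^0.64 = 0.35 / (0.034 + 0.078) = 0.35 / 0.112 = 3.1250
k* = 3.1250^(1/0.64) ≈ 5.9320
y* = (k*)^α = 5.9320^0.36 ≈ 1.8982

y* ≈ 1.898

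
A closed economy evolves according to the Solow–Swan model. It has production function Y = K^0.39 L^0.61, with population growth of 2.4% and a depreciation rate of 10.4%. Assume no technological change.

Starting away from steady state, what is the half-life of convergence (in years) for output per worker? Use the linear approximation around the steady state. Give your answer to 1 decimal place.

about 8.9 years

Near the steady state the convergence rate is λ = (1 − α)(n + δ).
λ = (1 − 0.39) × 0.128 = 0.61 × 0.128 = 0.07808
Half-life = ln 2 / λ = 0.6931 / 0.07808 ≈ 8.88 years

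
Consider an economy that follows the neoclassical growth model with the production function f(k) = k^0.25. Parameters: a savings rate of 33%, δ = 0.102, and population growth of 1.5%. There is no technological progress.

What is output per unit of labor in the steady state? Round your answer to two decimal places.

y* ≈ 1.41

At the steady state, Δk = 0, so s·k^α = (n + δ)·k.
Dividing both sides by k: k^(1−α) = s / (n + δ).
k^0.75 = 0.33 / (0.015 + 0.102) = 0.33 / 0.117 = 2.8205
k* = 2.8205^(1/0.75) ≈ 3.9851
y* = (k*)^α = 3.9851^0.25 ≈ 1.4129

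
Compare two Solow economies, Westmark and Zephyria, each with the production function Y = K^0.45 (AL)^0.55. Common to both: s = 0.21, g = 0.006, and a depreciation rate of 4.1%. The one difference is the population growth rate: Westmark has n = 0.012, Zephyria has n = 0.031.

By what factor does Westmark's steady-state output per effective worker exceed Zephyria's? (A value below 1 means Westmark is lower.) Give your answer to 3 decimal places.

Steady-state y* = [s/(n + g + δ)]^(α/(1−α)), so the ratio is [ (s_W/(n + g + δ)_W) / (s_Z/(n + g + δ)_Z) ]^0.8182.
s_W/(n + g + δ)_W = 0.21/0.059 = 3.5593; s_Z/(n + g + δ)_Z = 0.21/0.078 = 2.6923.
Ratio = (3.5593/2.6923)^0.8182 = 1.3220^0.8182 ≈ 1.2566

y*_W / y*_Z ≈ 1.257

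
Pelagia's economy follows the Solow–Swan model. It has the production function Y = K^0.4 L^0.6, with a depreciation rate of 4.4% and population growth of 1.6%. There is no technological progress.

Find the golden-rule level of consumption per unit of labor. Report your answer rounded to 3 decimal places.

At the golden rule, f'(k) = n + δ, so α·k^(α−1) = n + δ and k_gold = (α/(n + δ))^(1/(1−α)).
k_gold = (0.4/0.060)^(1/0.6) = 6.6667^1.6667 ≈ 23.6163
c_gold = f(k_gold) − (n + δ)·k_gold = 3.5423 − 0.060×23.6163 ≈ 2.1253

c_gold ≈ 2.125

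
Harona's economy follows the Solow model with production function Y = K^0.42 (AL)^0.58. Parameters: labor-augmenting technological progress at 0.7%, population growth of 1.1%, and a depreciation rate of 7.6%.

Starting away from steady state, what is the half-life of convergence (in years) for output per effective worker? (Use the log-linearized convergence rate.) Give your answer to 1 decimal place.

Near the steady state the convergence rate is λ = (1 − α)(n + g + δ).
λ = (1 − 0.42) × 0.094 = 0.58 × 0.094 = 0.05452
Half-life = ln 2 / λ = 0.6931 / 0.05452 ≈ 12.71 years

about 12.7 years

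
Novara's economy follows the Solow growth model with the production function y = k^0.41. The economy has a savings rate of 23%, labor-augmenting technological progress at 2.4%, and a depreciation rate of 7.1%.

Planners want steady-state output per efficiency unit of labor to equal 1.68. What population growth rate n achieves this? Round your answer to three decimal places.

At the steady state, Δk = 0, so s·k^α = (n + g + δ)·k.
Since y* = [s/(n + g + δ)]^(α/(1−α)), we have s/(n + g + δ) = (y*)^((1−α)/α) = 1.68^1.439 = 2.1097.
Therefore n + g + δ = s / 2.1097 = 0.23 / 2.1097 = 0.1090, so n = 0.1090 − 0.095 = 0.0140.

n ≈ 0.014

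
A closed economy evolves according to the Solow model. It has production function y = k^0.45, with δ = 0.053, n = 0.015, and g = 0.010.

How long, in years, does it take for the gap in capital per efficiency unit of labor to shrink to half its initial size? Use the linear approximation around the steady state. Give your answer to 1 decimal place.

t_½ ≈ 16.2 years

Near the steady state the convergence rate is λ = (1 − α)(n + g + δ).
λ = (1 − 0.45) × 0.078 = 0.55 × 0.078 = 0.0429
Half-life = ln 2 / λ = 0.6931 / 0.0429 ≈ 16.16 years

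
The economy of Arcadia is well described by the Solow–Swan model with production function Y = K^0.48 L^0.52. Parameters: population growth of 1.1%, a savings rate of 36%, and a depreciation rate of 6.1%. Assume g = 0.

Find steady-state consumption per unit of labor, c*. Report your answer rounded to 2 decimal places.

c* ≈ 2.83

In steady state, investment equals break-even investment: s·k^α = (n + δ)·k.
Dividing both sides by k: k^(1−α) = s / (n + δ).
k^0.52 = 0.36 / (0.011 + 0.061) = 0.36 / 0.072 = 5.0000
k* = 5.0000^(1/0.52) ≈ 22.0888
y* = (k*)^α = 22.0888^0.48 ≈ 4.4178
c* = (1 − s)·y* = (1 − 0.36) × 4.4178 ≈ 2.8274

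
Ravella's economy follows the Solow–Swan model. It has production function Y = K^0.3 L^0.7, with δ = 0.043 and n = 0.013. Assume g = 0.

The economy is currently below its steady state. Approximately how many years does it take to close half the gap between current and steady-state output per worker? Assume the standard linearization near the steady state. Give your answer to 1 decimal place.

Near the steady state the convergence rate is λ = (1 − α)(n + δ).
λ = (1 − 0.3) × 0.056 = 0.7 × 0.056 = 0.0392
Half-life = ln 2 / λ = 0.6931 / 0.0392 ≈ 17.68 years

half-life ≈ 17.7 years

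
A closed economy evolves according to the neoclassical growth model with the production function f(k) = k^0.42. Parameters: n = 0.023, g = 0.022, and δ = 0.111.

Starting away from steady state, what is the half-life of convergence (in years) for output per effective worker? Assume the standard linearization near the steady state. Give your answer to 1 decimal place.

about 7.7 years

Near the steady state the convergence rate is λ = (1 − α)(n + g + δ).
λ = (1 − 0.42) × 0.156 = 0.58 × 0.156 = 0.09048
Half-life = ln 2 / λ = 0.6931 / 0.09048 ≈ 7.66 years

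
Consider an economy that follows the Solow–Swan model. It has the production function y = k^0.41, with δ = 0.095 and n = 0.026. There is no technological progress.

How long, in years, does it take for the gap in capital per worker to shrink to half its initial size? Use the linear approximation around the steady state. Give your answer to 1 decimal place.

t_½ ≈ 9.7 years

Near the steady state the convergence rate is λ = (1 − α)(n + δ).
λ = (1 − 0.41) × 0.121 = 0.59 × 0.121 = 0.07139
Half-life = ln 2 / λ = 0.6931 / 0.07139 ≈ 9.71 years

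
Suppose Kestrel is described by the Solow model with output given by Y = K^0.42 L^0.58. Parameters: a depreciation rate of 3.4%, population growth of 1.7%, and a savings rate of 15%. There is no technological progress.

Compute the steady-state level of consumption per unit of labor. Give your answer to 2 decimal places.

c* ≈ 1.86

Steady state requires s·f(k) = (n + δ)·k, i.e. s·k^α = (n + δ)·k.
Dividing both sides by k: k^(1−α) = s / (n + δ).
k^0.58 = 0.15 / (0.017 + 0.034) = 0.15 / 0.051 = 2.9412
k* = 2.9412^(1/0.58) ≈ 6.4239
y* = (k*)^α = 6.4239^0.42 ≈ 2.1841
c* = (1 − s)·y* = (1 − 0.15) × 2.1841 ≈ 1.8565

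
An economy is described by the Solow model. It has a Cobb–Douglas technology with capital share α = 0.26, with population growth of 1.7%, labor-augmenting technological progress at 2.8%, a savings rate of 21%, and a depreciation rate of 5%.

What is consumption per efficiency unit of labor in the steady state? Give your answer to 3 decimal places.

At the steady state, Δk = 0, so s·k^α = (n + g + δ)·k.
Dividing both sides by k: k^(1−α) = s / (n + g + δ).
k^0.74 = 0.21 / (0.017 + 0.028 + 0.050) = 0.21 / 0.095 = 2.2105
k* = 2.2105^(1/0.74) ≈ 2.9210
y* = (k*)^α = 2.9210^0.26 ≈ 1.3214
c* = (1 − s)·y* = (1 − 0.21) × 1.3214 ≈ 1.0439

c* = 1.044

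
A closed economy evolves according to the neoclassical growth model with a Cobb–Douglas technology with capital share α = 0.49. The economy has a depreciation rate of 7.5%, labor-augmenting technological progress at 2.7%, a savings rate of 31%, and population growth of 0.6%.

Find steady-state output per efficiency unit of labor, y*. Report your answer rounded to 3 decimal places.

y* = 2.754

Steady state requires s·f(k) = (n + g + δ)·k, i.e. s·k^α = (n + g + δ)·k.
Dividing both sides by k: k^(1−α) = s / (n + g + δ).
k^0.51 = 0.31 / (0.006 + 0.027 + 0.075) = 0.31 / 0.108 = 2.8704
k* = 2.8704^(1/0.51) ≈ 7.9054
y* = (k*)^α = 7.9054^0.49 ≈ 2.7541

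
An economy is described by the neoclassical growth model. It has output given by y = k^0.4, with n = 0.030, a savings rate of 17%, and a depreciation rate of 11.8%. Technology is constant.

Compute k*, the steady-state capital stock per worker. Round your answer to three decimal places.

k* ≈ 1.260

In steady state, investment equals break-even investment: s·k^α = (n + δ)·k.
Rearranging, k^(1−α) = s / (n + δ).
k^0.6 = 0.17 / (0.030 + 0.118) = 0.17 / 0.148 = 1.1486
k* = 1.1486^(1/0.6) ≈ 1.2597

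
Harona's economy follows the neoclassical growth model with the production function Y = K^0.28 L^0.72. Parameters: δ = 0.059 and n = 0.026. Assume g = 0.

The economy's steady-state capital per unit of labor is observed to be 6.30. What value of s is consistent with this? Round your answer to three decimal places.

s ≈ 0.320

In steady state, investment equals break-even investment: s·k^α = (n + δ)·k.
So s / (n + δ) = (k*)^(1−α) = 6.30^0.72 = 3.7629.
Therefore s = 3.7629 × (n + δ) = 3.7629 × 0.085 = 0.3198.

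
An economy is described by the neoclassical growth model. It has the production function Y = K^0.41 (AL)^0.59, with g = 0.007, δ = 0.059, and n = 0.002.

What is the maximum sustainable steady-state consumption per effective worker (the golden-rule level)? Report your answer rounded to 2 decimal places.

At the golden rule, f'(k) = n + g + δ, so α·k^(α−1) = n + g + δ and k_gold = (α/(n + g + δ))^(1/(1−α)).
k_gold = (0.41/0.068)^(1/0.59) = 6.0294^1.6949 ≈ 21.0129
c_gold = f(k_gold) − (n + g + δ)·k_gold = 3.4851 − 0.068×21.0129 ≈ 2.0562

c_gold ≈ 2.06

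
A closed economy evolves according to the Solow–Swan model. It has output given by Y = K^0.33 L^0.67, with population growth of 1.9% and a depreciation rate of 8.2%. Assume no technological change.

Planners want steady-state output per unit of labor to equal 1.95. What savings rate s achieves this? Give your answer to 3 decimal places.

In steady state, investment equals break-even investment: s·k^α = (n + δ)·k.
Since y* = [s/(n + δ)]^(α/(1−α)), we have s/(n + δ) = (y*)^((1−α)/α) = 1.95^2.0303 = 3.8802.
Therefore s = 3.8802 × (n + δ) = 3.8802 × 0.101 = 0.3919.

s ≈ 0.392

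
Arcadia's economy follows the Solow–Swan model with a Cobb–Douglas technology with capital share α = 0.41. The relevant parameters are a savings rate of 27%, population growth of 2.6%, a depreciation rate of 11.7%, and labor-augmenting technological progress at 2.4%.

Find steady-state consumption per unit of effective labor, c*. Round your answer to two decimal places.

Steady state requires s·f(k) = (n + g + δ)·k, i.e. s·k^α = (n + g + δ)·k.
Dividing both sides by k: k^(1−α) = s / (n + g + δ).
k^0.59 = 0.27 / (0.026 + 0.024 + 0.117) = 0.27 / 0.167 = 1.6168
k* = 1.6168^(1/0.59) ≈ 2.2576
y* = (k*)^α = 2.2576^0.41 ≈ 1.3964
c* = (1 − s)·y* = (1 − 0.27) × 1.3964 ≈ 1.0194

c* = 1.02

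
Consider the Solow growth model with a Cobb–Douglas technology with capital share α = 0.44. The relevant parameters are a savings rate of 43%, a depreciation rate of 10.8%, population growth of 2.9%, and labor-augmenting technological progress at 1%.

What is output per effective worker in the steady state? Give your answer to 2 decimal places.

y* = 2.32

At the steady state, Δk = 0, so s·k^α = (n + g + δ)·k.
Dividing both sides by k: k^(1−α) = s / (n + g + δ).
k^0.56 = 0.43 / (0.029 + 0.010 + 0.108) = 0.43 / 0.147 = 2.9252
k* = 2.9252^(1/0.56) ≈ 6.7986
y* = (k*)^α = 6.7986^0.44 ≈ 2.3242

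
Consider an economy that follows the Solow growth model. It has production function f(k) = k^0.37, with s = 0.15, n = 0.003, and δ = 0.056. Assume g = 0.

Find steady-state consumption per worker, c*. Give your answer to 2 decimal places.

c* ≈ 1.47

Steady state requires s·f(k) = (n + δ)·k, i.e. s·k^α = (n + δ)·k.
Dividing both sides by k: k^(1−α) = s / (n + δ).
k^0.63 = 0.15 / (0.003 + 0.056) = 0.15 / 0.059 = 2.5424
k* = 2.5424^(1/0.63) ≈ 4.3979
y* = (k*)^α = 4.3979^0.37 ≈ 1.7298
c* = (1 − s)·y* = (1 − 0.15) × 1.7298 ≈ 1.4703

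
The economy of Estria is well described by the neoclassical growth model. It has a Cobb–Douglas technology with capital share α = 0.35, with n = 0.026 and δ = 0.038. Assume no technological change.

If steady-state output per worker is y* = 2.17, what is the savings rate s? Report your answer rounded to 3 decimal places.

s ≈ 0.270

Steady state requires s·f(k) = (n + δ)·k, i.e. s·k^α = (n + δ)·k.
Since y* = [s/(n + δ)]^(α/(1−α)), we have s/(n + δ) = (y*)^((1−α)/α) = 2.17^1.8571 = 4.2154.
Therefore s = 4.2154 × (n + δ) = 4.2154 × 0.064 = 0.2698.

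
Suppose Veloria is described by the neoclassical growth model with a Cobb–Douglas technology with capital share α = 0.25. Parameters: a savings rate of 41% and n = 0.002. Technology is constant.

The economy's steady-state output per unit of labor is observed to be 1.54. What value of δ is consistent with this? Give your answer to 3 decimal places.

δ ≈ 0.110

In steady state, investment equals break-even investment: s·k^α = (n + δ)·k.
Since y* = [s/(n + δ)]^(α/(1−α)), we have s/(n + δ) = (y*)^((1−α)/α) = 1.54^3 = 3.6523.
Therefore n + δ = s / 3.6523 = 0.41 / 3.6523 = 0.1123, so δ = 0.1123 − 0.002 = 0.1103.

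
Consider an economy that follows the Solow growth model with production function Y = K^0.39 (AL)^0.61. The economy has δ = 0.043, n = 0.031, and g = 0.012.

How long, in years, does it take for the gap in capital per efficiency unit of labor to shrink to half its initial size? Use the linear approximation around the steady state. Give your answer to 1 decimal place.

Near the steady state the convergence rate is λ = (1 − α)(n + g + δ).
λ = (1 − 0.39) × 0.086 = 0.61 × 0.086 = 0.05246
Half-life = ln 2 / λ = 0.6931 / 0.05246 ≈ 13.21 years

about 13.2 years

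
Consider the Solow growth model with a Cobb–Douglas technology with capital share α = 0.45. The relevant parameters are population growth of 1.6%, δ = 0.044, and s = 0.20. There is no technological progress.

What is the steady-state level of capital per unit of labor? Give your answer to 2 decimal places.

At the steady state, Δk = 0, so s·k^α = (n + δ)·k.
Rearranging, k^(1−α) = s / (n + δ).
k^0.55 = 0.20 / (0.016 + 0.044) = 0.20 / 0.060 = 3.3333
k* = 3.3333^(1/0.55) ≈ 8.9265

k* = 8.93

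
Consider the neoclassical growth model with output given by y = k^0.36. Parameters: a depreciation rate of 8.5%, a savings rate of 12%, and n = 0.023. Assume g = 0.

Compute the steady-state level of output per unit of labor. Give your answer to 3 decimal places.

At the steady state, Δk = 0, so s·k^α = (n + δ)·k.
Dividing both sides by k: k^(1−α) = s / (n + δ).
k^0.64 = 0.12 / (0.023 + 0.085) = 0.12 / 0.108 = 1.1111
k* = 1.1111^(1/0.64) ≈ 1.1789
y* = (k*)^α = 1.1789^0.36 ≈ 1.0610

y* ≈ 1.061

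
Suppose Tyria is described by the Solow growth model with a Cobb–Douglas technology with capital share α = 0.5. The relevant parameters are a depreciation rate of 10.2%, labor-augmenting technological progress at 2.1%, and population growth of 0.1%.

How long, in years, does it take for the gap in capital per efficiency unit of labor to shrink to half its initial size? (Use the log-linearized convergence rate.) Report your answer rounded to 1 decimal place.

about 11.2 years

Near the steady state the convergence rate is λ = (1 − α)(n + g + δ).
λ = (1 − 0.5) × 0.124 = 0.5 × 0.124 = 0.0620
Half-life = ln 2 / λ = 0.6931 / 0.0620 ≈ 11.18 years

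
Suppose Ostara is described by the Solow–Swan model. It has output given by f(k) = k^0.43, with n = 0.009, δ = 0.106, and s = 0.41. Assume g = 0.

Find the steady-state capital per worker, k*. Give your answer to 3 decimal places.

At the steady state, Δk = 0, so s·k^α = (n + δ)·k.
Dividing both sides by k: k^(1−α) = s / (n + δ).
k^0.57 = 0.41 / (0.009 + 0.106) = 0.41 / 0.115 = 3.5652
k* = 3.5652^(1/0.57) ≈ 9.3018

k* ≈ 9.302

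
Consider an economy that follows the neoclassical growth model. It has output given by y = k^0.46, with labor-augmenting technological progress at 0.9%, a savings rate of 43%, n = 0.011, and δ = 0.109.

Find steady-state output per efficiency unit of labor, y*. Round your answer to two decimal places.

y* = 2.79

At the steady state, Δk = 0, so s·k^α = (n + g + δ)·k.
Rearranging, k^(1−α) = s / (n + g + δ).
k^0.54 = 0.43 / (0.011 + 0.009 + 0.109) = 0.43 / 0.129 = 3.3333
k* = 3.3333^(1/0.54) ≈ 9.2958
y* = (k*)^α = 9.2958^0.46 ≈ 2.7888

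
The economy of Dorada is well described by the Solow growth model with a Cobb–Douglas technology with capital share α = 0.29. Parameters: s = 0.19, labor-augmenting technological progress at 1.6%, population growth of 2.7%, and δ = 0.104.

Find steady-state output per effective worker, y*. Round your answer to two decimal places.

At the steady state, Δk = 0, so s·k^α = (n + g + δ)·k.
Dividing both sides by k: k^(1−α) = s / (n + g + δ).
k^0.71 = 0.19 / (0.027 + 0.016 + 0.104) = 0.19 / 0.147 = 1.2925
k* = 1.2925^(1/0.71) ≈ 1.4353
y* = (k*)^α = 1.4353^0.29 ≈ 1.1105

y* ≈ 1.11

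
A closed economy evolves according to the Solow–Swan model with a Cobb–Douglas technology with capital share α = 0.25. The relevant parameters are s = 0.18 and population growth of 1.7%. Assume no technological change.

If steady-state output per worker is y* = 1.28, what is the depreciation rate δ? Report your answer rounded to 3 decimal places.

δ ≈ 0.069

In steady state, investment equals break-even investment: s·k^α = (n + δ)·k.
Since y* = [s/(n + δ)]^(α/(1−α)), we have s/(n + δ) = (y*)^((1−α)/α) = 1.28^3 = 2.0972.
Therefore n + δ = s / 2.0972 = 0.18 / 2.0972 = 0.0858, so δ = 0.0858 − 0.017 = 0.0688.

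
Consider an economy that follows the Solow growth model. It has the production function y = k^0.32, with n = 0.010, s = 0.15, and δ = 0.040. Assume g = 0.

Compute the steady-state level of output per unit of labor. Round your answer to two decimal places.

In steady state, investment equals break-even investment: s·k^α = (n + δ)·k.
Rearranging, k^(1−α) = s / (n + δ).
k^0.68 = 0.15 / (0.010 + 0.040) = 0.15 / 0.050 = 3.0000
k* = 3.0000^(1/0.68) ≈ 5.0309
y* = (k*)^α = 5.0309^0.32 ≈ 1.6770

y* = 1.68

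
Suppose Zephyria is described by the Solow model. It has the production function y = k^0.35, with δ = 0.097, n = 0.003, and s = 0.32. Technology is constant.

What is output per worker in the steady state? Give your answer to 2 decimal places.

In steady state, investment equals break-even investment: s·k^α = (n + δ)·k.
Dividing both sides by k: k^(1−α) = s / (n + δ).
k^0.65 = 0.32 / (0.003 + 0.097) = 0.32 / 0.100 = 3.2000
k* = 3.2000^(1/0.65) ≈ 5.9862
y* = (k*)^α = 5.9862^0.35 ≈ 1.8707

y* ≈ 1.87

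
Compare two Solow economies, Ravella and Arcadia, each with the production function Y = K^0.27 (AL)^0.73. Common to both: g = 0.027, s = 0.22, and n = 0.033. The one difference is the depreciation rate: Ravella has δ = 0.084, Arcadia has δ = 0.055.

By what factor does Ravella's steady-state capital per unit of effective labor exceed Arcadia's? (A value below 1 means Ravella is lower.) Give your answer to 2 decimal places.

Steady-state k* = [s/(n + g + δ)]^(1/(1−α)), so the ratio is [ (s_R/(n + g + δ)_R) / (s_A/(n + g + δ)_A) ]^1.3699.
s_R/(n + g + δ)_R = 0.22/0.144 = 1.5278; s_A/(n + g + δ)_A = 0.22/0.115 = 1.9130.
Ratio = (1.5278/1.9130)^1.3699 = 0.7986^1.3699 ≈ 0.7349

k*_R / k*_A ≈ 0.73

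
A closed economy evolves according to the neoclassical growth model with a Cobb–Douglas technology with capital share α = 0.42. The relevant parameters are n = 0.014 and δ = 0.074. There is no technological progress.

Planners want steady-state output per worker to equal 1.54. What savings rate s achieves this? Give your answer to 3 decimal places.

s ≈ 0.160

At the steady state, Δk = 0, so s·k^α = (n + δ)·k.
Since y* = [s/(n + δ)]^(α/(1−α)), we have s/(n + δ) = (y*)^((1−α)/α) = 1.54^1.381 = 1.8154.
Therefore s = 1.8154 × (n + δ) = 1.8154 × 0.088 = 0.1598.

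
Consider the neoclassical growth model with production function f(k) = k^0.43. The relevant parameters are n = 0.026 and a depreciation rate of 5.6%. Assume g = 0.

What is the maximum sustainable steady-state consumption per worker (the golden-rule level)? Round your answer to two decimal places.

At the golden rule, f'(k) = n + δ, so α·k^(α−1) = n + δ and k_gold = (α/(n + δ))^(1/(1−α)).
k_gold = (0.43/0.082)^(1/0.57) = 5.2439^1.7544 ≈ 18.3047
c_gold = f(k_gold) − (n + δ)·k_gold = 3.4906 − 0.082×18.3047 ≈ 1.9896

c_gold ≈ 1.99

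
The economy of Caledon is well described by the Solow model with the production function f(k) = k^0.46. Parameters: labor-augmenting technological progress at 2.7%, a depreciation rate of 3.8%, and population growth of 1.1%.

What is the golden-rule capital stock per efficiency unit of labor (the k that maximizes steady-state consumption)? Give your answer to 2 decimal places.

k_gold ≈ 28.06

The golden rule sets f'(k) = n + g + δ, i.e. α·k^(α−1) = n + g + δ.
So k^(1−α) = α / (n + g + δ) = 0.46 / 0.076 = 6.0526.
k_gold = 6.0526^(1/0.54) ≈ 28.0570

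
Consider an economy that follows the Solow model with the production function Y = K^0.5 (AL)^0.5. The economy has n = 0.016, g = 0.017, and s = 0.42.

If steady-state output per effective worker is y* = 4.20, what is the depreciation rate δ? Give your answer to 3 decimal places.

δ ≈ 0.067

In steady state, investment equals break-even investment: s·k^α = (n + g + δ)·k.
Since y* = [s/(n + g + δ)]^(α/(1−α)), we have s/(n + g + δ) = (y*)^((1−α)/α) = 4.20^1 = 4.2000.
Therefore n + g + δ = s / 4.2000 = 0.42 / 4.2000 = 0.1000, so δ = 0.1000 − 0.033 = 0.0670.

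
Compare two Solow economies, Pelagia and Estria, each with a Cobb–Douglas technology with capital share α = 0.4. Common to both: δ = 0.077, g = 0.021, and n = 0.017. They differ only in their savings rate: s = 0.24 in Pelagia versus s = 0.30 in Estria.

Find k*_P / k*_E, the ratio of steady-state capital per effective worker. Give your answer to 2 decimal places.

ratio ≈ 0.69

Steady-state k* = [s/(n + g + δ)]^(1/(1−α)), so the ratio is [ (s_P/(n + g + δ)_P) / (s_E/(n + g + δ)_E) ]^1.6667.
s_P/(n + g + δ)_P = 0.24/0.115 = 2.0870; s_E/(n + g + δ)_E = 0.30/0.115 = 2.6087.
Ratio = (2.0870/2.6087)^1.6667 = 0.8000^1.6667 ≈ 0.6894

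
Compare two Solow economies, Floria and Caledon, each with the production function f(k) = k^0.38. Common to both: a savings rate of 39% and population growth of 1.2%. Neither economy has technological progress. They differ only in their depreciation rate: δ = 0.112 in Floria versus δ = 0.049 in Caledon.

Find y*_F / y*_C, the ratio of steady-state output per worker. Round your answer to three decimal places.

Steady-state y* = [s/(n + δ)]^(α/(1−α)), so the ratio is [ (s_F/(n + δ)_F) / (s_C/(n + δ)_C) ]^0.6129.
s_F/(n + δ)_F = 0.39/0.124 = 3.1452; s_C/(n + δ)_C = 0.39/0.061 = 6.3934.
Ratio = (3.1452/6.3934)^0.6129 = 0.4919^0.6129 ≈ 0.6474

ratio ≈ 0.647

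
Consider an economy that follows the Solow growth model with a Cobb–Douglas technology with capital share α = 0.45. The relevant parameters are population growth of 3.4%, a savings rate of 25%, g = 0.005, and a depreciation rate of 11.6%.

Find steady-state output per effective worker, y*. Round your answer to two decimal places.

In steady state, investment equals break-even investment: s·k^α = (n + g + δ)·k.
Dividing both sides by k: k^(1−α) = s / (n + g + δ).
k^0.55 = 0.25 / (0.034 + 0.005 + 0.116) = 0.25 / 0.155 = 1.6129
k* = 1.6129^(1/0.55) ≈ 2.3849
y* = (k*)^α = 2.3849^0.45 ≈ 1.4786

y* = 1.48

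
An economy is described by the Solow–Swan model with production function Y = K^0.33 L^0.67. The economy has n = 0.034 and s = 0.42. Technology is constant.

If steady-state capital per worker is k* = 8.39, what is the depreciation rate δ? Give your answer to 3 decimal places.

δ ≈ 0.067

At the steady state, Δk = 0, so s·k^α = (n + δ)·k.
So s / (n + δ) = (k*)^(1−α) = 8.39^0.67 = 4.1583.
Therefore n + δ = s / 4.1583 = 0.42 / 4.1583 = 0.1010, so δ = 0.1010 − 0.034 = 0.0670.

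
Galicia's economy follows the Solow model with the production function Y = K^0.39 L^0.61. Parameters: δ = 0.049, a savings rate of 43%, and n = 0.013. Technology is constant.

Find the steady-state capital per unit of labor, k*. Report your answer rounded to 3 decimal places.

k* ≈ 23.923

In steady state, investment equals break-even investment: s·k^α = (n + δ)·k.
Rearranging, k^(1−α) = s / (n + δ).
k^0.61 = 0.43 / (0.013 + 0.049) = 0.43 / 0.062 = 6.9355
k* = 6.9355^(1/0.61) ≈ 23.9230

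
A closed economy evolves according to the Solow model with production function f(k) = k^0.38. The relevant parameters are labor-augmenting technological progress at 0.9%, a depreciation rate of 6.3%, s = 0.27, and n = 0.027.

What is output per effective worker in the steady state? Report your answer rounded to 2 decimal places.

y* ≈ 1.85

At the steady state, Δk = 0, so s·k^α = (n + g + δ)·k.
Dividing both sides by k: k^(1−α) = s / (n + g + δ).
k^0.62 = 0.27 / (0.027 + 0.009 + 0.063) = 0.27 / 0.099 = 2.7273
k* = 2.7273^(1/0.62) ≈ 5.0442
y* = (k*)^α = 5.0442^0.38 ≈ 1.8495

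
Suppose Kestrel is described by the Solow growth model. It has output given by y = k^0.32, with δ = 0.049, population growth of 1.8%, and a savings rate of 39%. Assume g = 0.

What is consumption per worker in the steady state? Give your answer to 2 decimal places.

c* = 1.40

Steady state requires s·f(k) = (n + δ)·k, i.e. s·k^α = (n + δ)·k.
Dividing both sides by k: k^(1−α) = s / (n + δ).
k^0.68 = 0.39 / (0.018 + 0.049) = 0.39 / 0.067 = 5.8209
k* = 5.8209^(1/0.68) ≈ 13.3348
y* = (k*)^α = 13.3348^0.32 ≈ 2.2908
c* = (1 − s)·y* = (1 − 0.39) × 2.2908 ≈ 1.3974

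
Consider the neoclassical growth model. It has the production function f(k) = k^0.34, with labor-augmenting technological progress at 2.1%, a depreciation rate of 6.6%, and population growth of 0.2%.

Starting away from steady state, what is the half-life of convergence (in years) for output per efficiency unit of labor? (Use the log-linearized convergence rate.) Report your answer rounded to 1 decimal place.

t_½ ≈ 11.8 years

Near the steady state the convergence rate is λ = (1 − α)(n + g + δ).
λ = (1 − 0.34) × 0.089 = 0.66 × 0.089 = 0.05874
Half-life = ln 2 / λ = 0.6931 / 0.05874 ≈ 11.80 years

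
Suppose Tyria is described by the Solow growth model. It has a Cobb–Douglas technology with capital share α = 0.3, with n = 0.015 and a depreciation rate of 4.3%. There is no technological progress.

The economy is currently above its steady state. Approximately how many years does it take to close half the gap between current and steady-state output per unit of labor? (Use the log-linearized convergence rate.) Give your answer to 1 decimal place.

Near the steady state the convergence rate is λ = (1 − α)(n + δ).
λ = (1 − 0.3) × 0.058 = 0.7 × 0.058 = 0.0406
Half-life = ln 2 / λ = 0.6931 / 0.0406 ≈ 17.07 years

half-life ≈ 17.1 years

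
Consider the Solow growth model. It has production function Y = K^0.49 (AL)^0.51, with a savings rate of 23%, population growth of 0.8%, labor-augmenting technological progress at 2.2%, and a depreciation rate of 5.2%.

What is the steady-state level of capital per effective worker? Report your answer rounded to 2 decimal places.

In steady state, investment equals break-even investment: s·k^α = (n + g + δ)·k.
Dividing both sides by k: k^(1−α) = s / (n + g + δ).
k^0.51 = 0.23 / (0.008 + 0.022 + 0.052) = 0.23 / 0.082 = 2.8049
k* = 2.8049^(1/0.51) ≈ 7.5556

k* ≈ 7.56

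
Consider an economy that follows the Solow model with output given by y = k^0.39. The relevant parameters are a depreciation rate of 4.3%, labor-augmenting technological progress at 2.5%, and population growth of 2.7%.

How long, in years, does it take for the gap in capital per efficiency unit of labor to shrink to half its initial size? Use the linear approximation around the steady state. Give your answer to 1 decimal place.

about 12.0 years

Near the steady state the convergence rate is λ = (1 − α)(n + g + δ).
λ = (1 − 0.39) × 0.095 = 0.61 × 0.095 = 0.05795
Half-life = ln 2 / λ = 0.6931 / 0.05795 ≈ 11.96 years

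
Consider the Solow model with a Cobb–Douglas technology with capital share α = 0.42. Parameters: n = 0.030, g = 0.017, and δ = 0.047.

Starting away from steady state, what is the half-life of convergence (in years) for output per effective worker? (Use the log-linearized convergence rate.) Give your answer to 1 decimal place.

t_½ ≈ 12.7 years

Near the steady state the convergence rate is λ = (1 − α)(n + g + δ).
λ = (1 − 0.42) × 0.094 = 0.58 × 0.094 = 0.05452
Half-life = ln 2 / λ = 0.6931 / 0.05452 ≈ 12.71 years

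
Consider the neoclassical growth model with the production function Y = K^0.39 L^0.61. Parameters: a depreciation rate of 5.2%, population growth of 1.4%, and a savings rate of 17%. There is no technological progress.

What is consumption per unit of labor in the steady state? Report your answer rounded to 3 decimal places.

At the steady state, Δk = 0, so s·k^α = (n + δ)·k.
Dividing both sides by k: k^(1−α) = s / (n + δ).
k^0.61 = 0.17 / (0.014 + 0.052) = 0.17 / 0.066 = 2.5758
k* = 2.5758^(1/0.61) ≈ 4.7166
y* = (k*)^α = 4.7166^0.39 ≈ 1.8311
c* = (1 − s)·y* = (1 − 0.17) × 1.8311 ≈ 1.5198

c* = 1.520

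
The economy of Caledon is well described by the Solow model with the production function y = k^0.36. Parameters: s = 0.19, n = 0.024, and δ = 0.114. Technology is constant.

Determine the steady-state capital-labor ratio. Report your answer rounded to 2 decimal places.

At the steady state, Δk = 0, so s·k^α = (n + δ)·k.
Rearranging, k^(1−α) = s / (n + δ).
k^0.64 = 0.19 / (0.024 + 0.114) = 0.19 / 0.138 = 1.3768
k* = 1.3768^(1/0.64) ≈ 1.6481

k* = 1.65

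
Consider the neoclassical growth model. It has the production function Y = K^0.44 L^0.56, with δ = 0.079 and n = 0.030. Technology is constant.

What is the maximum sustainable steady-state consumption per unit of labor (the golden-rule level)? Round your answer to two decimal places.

c_gold ≈ 1.68

At the golden rule, f'(k) = n + δ, so α·k^(α−1) = n + δ and k_gold = (α/(n + δ))^(1/(1−α)).
k_gold = (0.44/0.109)^(1/0.56) = 4.0367^1.7857 ≈ 12.0832
c_gold = f(k_gold) − (n + δ)·k_gold = 2.9934 − 0.109×12.0832 ≈ 1.6763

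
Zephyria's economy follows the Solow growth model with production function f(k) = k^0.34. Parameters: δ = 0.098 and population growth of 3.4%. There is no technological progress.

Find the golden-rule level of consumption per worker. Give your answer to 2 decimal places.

c_gold ≈ 1.07

At the golden rule, f'(k) = n + δ, so α·k^(α−1) = n + δ and k_gold = (α/(n + δ))^(1/(1−α)).
k_gold = (0.34/0.132)^(1/0.66) = 2.5758^1.5152 ≈ 4.1939
c_gold = f(k_gold) − (n + δ)·k_gold = 1.6281 − 0.132×4.1939 ≈ 1.0745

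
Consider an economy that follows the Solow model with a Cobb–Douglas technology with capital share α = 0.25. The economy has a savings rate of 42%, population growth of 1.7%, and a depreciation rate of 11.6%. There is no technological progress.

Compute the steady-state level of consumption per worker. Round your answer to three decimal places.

c* = 0.851

At the steady state, Δk = 0, so s·k^α = (n + δ)·k.
Dividing both sides by k: k^(1−α) = s / (n + δ).
k^0.75 = 0.42 / (0.017 + 0.116) = 0.42 / 0.133 = 3.1579
k* = 3.1579^(1/0.75) ≈ 4.6330
y* = (k*)^α = 4.6330^0.25 ≈ 1.4671
c* = (1 − s)·y* = (1 − 0.42) × 1.4671 ≈ 0.8509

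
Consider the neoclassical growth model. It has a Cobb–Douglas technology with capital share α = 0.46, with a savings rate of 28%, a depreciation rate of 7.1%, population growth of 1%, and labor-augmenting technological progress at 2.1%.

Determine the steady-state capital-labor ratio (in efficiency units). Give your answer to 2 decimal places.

Steady state requires s·f(k) = (n + g + δ)·k, i.e. s·k^α = (n + g + δ)·k.
Dividing both sides by k: k^(1−α) = s / (n + g + δ).
k^0.54 = 0.28 / (0.010 + 0.021 + 0.071) = 0.28 / 0.102 = 2.7451
k* = 2.7451^(1/0.54) ≈ 6.4885

k* ≈ 6.49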